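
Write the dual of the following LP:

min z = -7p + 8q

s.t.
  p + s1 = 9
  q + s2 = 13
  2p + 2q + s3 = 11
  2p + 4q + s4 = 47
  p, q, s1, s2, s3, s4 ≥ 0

Primal min cᵀx s.t. Ax ≤ b, x ≥ 0  →  Dual max −bᵀy s.t. Aᵀy ≥ −c, y ≥ 0.

Maximize: z = -9y1 - 13y2 - 11y3 - 47y4

Subject to:
  y1 + 2y3 + 2y4 ≥ 7
  y2 + 2y3 + 4y4 ≥ -8
  y1, y2, y3, y4 ≥ 0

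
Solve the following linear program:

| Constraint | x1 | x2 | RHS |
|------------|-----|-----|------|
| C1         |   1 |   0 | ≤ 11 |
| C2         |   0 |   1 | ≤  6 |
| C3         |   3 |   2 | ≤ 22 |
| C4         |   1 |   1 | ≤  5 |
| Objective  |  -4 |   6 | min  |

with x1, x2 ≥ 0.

Evaluate the objective at each vertex of the feasible region:
  z(0, 0) = 0
  z(5, 0) = -20  ←
  z(0, 5) = 30
The minimum is at x1 = 5, x2 = 0.

x1 = 5, x2 = 0, z = -20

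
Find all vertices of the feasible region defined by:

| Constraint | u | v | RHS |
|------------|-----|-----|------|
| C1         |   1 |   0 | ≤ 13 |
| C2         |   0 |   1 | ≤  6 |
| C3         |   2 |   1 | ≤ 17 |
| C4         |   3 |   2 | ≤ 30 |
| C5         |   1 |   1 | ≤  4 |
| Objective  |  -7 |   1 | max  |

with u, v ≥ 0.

(0, 0), (4, 0), (0, 4)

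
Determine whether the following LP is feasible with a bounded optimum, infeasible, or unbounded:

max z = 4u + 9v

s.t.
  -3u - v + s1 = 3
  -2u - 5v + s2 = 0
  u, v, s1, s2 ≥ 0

Unbounded (objective can increase without bound)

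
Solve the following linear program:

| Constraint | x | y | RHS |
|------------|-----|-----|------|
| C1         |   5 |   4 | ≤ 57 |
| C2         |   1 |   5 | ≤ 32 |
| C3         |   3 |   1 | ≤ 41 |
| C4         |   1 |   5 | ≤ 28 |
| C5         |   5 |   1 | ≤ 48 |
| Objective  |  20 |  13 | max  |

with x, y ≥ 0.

Evaluate the objective at each vertex of the feasible region:
  z(0, 0) = 0
  z(9.6, 0) = 192
  z(9, 3) = 219  ←
  z(8.238, 3.952) = 216.1
  z(0, 5.6) = 72.8
The maximum is at x = 9, y = 3.

x = 9, y = 3, z = 219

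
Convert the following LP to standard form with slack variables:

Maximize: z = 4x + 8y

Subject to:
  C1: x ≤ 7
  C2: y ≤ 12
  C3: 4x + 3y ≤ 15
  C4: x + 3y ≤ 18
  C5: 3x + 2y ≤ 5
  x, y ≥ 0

max z = 4x + 8y

s.t.
  x + s1 = 7
  y + s2 = 12
  4x + 3y + s3 = 15
  x + 3y + s4 = 18
  3x + 2y + s5 = 5
  x, y, s1, s2, s3, s4, s5 ≥ 0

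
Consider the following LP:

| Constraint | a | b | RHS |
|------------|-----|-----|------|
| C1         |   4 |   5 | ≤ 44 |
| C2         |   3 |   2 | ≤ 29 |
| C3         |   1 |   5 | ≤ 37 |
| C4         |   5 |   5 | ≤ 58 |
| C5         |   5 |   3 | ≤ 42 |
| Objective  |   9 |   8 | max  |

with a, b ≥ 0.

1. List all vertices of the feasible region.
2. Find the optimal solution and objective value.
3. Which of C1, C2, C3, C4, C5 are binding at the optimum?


1. (0, 0), (8.4, 0), (6, 4), (2.333, 6.933), (0, 7.4)
2. a = 6, b = 4, z = 86
3. C1, C5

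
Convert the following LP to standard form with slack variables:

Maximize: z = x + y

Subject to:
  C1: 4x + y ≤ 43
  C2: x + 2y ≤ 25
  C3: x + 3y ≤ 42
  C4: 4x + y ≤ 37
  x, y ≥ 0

max z = x + y

s.t.
  4x + y + s1 = 43
  x + 2y + s2 = 25
  x + 3y + s3 = 42
  4x + y + s4 = 37
  x, y, s1, s2, s3, s4 ≥ 0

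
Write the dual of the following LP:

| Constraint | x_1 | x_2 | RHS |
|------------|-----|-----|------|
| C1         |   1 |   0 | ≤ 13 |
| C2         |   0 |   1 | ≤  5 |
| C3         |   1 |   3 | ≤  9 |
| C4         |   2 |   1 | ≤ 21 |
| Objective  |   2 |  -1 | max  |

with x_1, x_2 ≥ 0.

Primal max cᵀx s.t. Ax ≤ b, x ≥ 0  →  Dual min bᵀy s.t. Aᵀy ≥ c, y ≥ 0.

Minimize: z = 13y1 + 5y2 + 9y3 + 21y4

Subject to:
  y1 + y3 + 2y4 ≥ 2
  y2 + 3y3 + y4 ≥ -1
  y1, y2, y3, y4 ≥ 0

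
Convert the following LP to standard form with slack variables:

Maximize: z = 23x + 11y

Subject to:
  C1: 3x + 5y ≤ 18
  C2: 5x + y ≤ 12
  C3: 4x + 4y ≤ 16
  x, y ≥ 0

max z = 23x + 11y

s.t.
  3x + 5y + s1 = 18
  5x + y + s2 = 12
  4x + 4y + s3 = 16
  x, y, s1, s2, s3 ≥ 0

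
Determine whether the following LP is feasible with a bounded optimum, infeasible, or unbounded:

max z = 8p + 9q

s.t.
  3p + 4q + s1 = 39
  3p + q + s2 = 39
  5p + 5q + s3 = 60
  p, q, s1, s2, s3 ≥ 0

Feasible with a bounded optimal solution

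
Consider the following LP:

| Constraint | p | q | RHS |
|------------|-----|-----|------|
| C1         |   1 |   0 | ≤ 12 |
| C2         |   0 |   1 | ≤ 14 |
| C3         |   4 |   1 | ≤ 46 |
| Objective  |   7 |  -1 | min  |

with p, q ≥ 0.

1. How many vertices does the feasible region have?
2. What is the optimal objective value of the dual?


1. 4
2. -14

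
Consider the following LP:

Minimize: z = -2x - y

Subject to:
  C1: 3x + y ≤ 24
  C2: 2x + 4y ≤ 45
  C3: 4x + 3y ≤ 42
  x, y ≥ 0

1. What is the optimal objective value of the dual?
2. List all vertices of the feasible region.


1. -18
2. (0, 0), (8, 0), (6, 6), (3.3, 9.6), (0, 11.25)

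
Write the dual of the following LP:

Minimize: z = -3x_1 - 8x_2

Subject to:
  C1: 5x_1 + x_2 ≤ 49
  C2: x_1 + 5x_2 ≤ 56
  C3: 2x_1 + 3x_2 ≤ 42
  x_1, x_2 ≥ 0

Primal min cᵀx s.t. Ax ≤ b, x ≥ 0  →  Dual max −bᵀy s.t. Aᵀy ≥ −c, y ≥ 0.

Maximize: z = -49y1 - 56y2 - 42y3

Subject to:
  5y1 + y2 + 2y3 ≥ 3
  y1 + 5y2 + 3y3 ≥ 8
  y1, y2, y3 ≥ 0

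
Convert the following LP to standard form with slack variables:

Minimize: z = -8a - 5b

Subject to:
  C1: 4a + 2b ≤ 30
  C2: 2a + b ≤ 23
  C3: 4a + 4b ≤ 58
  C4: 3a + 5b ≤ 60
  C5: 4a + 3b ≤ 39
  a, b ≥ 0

min z = -8a - 5b

s.t.
  4a + 2b + s1 = 30
  2a + b + s2 = 23
  4a + 4b + s3 = 58
  3a + 5b + s4 = 60
  4a + 3b + s5 = 39
  a, b, s1, s2, s3, s4, s5 ≥ 0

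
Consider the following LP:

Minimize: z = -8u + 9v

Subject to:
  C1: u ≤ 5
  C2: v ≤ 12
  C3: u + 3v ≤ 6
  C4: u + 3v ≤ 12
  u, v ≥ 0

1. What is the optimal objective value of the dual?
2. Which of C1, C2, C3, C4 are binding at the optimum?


1. -40
2. C1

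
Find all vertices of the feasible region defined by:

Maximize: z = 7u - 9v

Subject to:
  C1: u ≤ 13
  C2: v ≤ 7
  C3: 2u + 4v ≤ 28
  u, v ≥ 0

(0, 0), (13, 0), (13, 0.5), (0, 7)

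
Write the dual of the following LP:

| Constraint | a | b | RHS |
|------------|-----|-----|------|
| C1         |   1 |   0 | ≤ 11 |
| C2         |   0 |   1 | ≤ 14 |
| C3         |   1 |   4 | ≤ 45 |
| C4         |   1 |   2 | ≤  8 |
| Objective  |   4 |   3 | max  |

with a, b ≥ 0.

Primal max cᵀx s.t. Ax ≤ b, x ≥ 0  →  Dual min bᵀy s.t. Aᵀy ≥ c, y ≥ 0.

Minimize: z = 11y1 + 14y2 + 45y3 + 8y4

Subject to:
  y1 + y3 + y4 ≥ 4
  y2 + 4y3 + 2y4 ≥ 3
  y1, y2, y3, y4 ≥ 0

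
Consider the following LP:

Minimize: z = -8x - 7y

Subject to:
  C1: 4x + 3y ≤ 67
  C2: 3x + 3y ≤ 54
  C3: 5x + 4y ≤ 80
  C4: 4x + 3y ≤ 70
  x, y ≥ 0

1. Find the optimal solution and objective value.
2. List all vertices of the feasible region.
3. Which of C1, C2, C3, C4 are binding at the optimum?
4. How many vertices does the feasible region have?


1. x = 8, y = 10, z = -134
2. (0, 0), (16, 0), (8, 10), (0, 18)
3. C2, C3
4. 4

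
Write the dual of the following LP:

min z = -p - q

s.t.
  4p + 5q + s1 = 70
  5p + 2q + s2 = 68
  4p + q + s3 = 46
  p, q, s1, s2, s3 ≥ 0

Primal min cᵀx s.t. Ax ≤ b, x ≥ 0  →  Dual max −bᵀy s.t. Aᵀy ≥ −c, y ≥ 0.

Maximize: z = -70y1 - 68y2 - 46y3

Subject to:
  4y1 + 5y2 + 4y3 ≥ 1
  5y1 + 2y2 + y3 ≥ 1
  y1, y2, y3 ≥ 0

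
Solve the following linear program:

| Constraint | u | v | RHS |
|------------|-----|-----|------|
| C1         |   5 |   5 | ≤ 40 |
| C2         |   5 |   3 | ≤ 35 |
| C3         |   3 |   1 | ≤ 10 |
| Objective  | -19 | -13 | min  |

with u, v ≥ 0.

Evaluate the objective at each vertex of the feasible region:
  z(0, 0) = 0
  z(3.333, 0) = -63.33
  z(1, 7) = -110  ←
  z(0, 8) = -104
The minimum is at u = 1, v = 7.

u = 1, v = 7, z = -110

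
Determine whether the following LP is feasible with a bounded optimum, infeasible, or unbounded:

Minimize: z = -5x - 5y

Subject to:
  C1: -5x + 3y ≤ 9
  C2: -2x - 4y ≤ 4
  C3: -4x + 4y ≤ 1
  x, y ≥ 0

Unbounded (objective can decrease without bound)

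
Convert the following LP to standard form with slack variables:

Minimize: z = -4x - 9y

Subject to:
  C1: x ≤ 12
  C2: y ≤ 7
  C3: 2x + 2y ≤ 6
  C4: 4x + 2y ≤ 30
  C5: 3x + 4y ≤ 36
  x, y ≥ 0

min z = -4x - 9y

s.t.
  x + s1 = 12
  y + s2 = 7
  2x + 2y + s3 = 6
  4x + 2y + s4 = 30
  3x + 4y + s5 = 36
  x, y, s1, s2, s3, s4, s5 ≥ 0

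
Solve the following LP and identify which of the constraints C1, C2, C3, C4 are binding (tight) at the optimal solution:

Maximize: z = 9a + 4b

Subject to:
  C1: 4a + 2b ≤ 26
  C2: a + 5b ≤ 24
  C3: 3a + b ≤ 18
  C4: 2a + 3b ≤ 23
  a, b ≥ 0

At a = 5, b = 3, compute slack b - a·x for each constraint:
  C1: 26 − 26 = 0  (binding)
  C2: 24 − 20 = 4  (slack)
  C3: 18 − 18 = 0  (binding)
  C4: 23 − 19 = 4  (slack)

Optimal: a = 5, b = 3
Binding: C1, C3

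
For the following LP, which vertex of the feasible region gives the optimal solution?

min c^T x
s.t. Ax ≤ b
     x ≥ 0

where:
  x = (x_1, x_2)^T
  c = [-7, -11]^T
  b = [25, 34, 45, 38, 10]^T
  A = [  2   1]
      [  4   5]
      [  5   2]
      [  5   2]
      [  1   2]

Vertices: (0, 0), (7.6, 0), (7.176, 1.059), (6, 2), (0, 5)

Evaluate the objective at each vertex of the feasible region:
  z(0, 0) = 0
  z(7.6, 0) = -53.2
  z(7.176, 1.059) = -61.88
  z(6, 2) = -64  ←
  z(0, 5) = -55
The minimum is at x_1 = 6, x_2 = 2.

(6, 2)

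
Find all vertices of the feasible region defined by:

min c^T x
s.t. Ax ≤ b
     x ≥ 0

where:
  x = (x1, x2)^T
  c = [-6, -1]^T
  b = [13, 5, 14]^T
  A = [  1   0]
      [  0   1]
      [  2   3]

(0, 0), (7, 0), (0, 4.667)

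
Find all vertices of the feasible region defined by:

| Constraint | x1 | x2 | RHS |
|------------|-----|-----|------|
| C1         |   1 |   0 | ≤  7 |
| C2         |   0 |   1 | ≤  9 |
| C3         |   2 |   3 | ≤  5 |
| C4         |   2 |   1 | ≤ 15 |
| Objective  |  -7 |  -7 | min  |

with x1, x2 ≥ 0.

(0, 0), (2.5, 0), (0, 1.667)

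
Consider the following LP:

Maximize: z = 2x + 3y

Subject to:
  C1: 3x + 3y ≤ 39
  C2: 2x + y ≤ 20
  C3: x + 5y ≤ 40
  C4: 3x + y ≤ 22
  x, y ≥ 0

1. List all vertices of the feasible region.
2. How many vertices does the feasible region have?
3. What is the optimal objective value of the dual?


1. (0, 0), (7.333, 0), (5, 7), (0, 8)
2. 4
3. 31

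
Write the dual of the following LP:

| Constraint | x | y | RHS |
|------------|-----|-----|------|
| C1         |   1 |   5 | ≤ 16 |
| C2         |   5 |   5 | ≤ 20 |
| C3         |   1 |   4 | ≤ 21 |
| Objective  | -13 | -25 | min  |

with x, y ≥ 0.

Primal min cᵀx s.t. Ax ≤ b, x ≥ 0  →  Dual max −bᵀy s.t. Aᵀy ≥ −c, y ≥ 0.

Maximize: z = -16y1 - 20y2 - 21y3

Subject to:
  y1 + 5y2 + y3 ≥ 13
  5y1 + 5y2 + 4y3 ≥ 25
  y1, y2, y3 ≥ 0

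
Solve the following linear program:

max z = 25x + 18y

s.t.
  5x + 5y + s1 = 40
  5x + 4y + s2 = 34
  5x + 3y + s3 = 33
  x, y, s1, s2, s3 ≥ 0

Evaluate the objective at each vertex of the feasible region:
  z(0, 0) = 0
  z(6.6, 0) = 165
  z(6, 1) = 168  ←
  z(2, 6) = 158
  z(0, 8) = 144
The maximum is at x = 6, y = 1.

x = 6, y = 1, z = 168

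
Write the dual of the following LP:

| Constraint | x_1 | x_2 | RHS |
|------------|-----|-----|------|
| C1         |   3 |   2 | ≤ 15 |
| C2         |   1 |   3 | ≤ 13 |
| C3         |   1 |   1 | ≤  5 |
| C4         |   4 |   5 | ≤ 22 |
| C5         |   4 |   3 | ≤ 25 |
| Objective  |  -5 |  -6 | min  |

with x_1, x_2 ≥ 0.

Primal min cᵀx s.t. Ax ≤ b, x ≥ 0  →  Dual max −bᵀy s.t. Aᵀy ≥ −c, y ≥ 0.

Maximize: z = -15y1 - 13y2 - 5y3 - 22y4 - 25y5

Subject to:
  3y1 + y2 + y3 + 4y4 + 4y5 ≥ 5
  2y1 + 3y2 + y3 + 5y4 + 3y5 ≥ 6
  y1, y2, y3, y4, y5 ≥ 0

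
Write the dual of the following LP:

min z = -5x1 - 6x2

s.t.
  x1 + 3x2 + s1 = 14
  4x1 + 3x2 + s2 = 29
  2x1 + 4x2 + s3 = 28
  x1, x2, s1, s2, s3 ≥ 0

Primal min cᵀx s.t. Ax ≤ b, x ≥ 0  →  Dual max −bᵀy s.t. Aᵀy ≥ −c, y ≥ 0.

Maximize: z = -14y1 - 29y2 - 28y3

Subject to:
  y1 + 4y2 + 2y3 ≥ 5
  3y1 + 3y2 + 4y3 ≥ 6
  y1, y2, y3 ≥ 0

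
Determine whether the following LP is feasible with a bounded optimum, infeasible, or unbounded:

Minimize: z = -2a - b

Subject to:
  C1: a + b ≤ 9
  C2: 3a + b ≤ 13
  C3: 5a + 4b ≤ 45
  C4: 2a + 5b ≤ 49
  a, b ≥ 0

Feasible with a bounded optimal solution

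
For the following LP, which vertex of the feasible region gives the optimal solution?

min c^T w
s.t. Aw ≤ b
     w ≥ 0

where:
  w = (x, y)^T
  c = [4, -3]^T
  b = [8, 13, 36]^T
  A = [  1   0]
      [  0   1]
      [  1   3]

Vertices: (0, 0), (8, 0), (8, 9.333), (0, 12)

Evaluate the objective at each vertex of the feasible region:
  z(0, 0) = 0
  z(8, 0) = 32
  z(8, 9.333) = 4
  z(0, 12) = -36  ←
The minimum is at x = 0, y = 12.

(0, 12)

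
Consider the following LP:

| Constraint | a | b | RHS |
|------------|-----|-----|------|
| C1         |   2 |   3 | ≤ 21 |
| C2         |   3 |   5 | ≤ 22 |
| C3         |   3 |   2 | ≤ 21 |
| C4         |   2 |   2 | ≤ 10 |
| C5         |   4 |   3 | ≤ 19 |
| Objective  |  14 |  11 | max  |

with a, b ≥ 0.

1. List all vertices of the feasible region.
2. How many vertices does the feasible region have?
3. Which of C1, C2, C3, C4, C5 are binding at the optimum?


1. (0, 0), (4.75, 0), (4, 1), (1.5, 3.5), (0, 4.4)
2. 5
3. C4, C5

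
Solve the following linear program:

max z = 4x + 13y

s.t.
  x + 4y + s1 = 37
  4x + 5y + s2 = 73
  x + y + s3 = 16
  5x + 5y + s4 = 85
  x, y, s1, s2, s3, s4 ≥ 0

Evaluate the objective at each vertex of the feasible region:
  z(0, 0) = 0
  z(16, 0) = 64
  z(9, 7) = 127  ←
  z(0, 9.25) = 120.2
The maximum is at x = 9, y = 7.

x = 9, y = 7, z = 127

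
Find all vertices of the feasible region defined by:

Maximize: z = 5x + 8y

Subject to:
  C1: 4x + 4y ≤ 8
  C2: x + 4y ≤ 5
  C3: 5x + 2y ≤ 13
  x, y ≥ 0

(0, 0), (2, 0), (1, 1), (0, 1.25)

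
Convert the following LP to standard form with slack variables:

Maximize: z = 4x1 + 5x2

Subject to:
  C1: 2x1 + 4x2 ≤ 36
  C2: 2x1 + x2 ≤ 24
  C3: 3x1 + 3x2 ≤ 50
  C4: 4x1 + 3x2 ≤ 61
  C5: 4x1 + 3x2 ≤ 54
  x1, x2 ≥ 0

max z = 4x1 + 5x2

s.t.
  2x1 + 4x2 + s1 = 36
  2x1 + x2 + s2 = 24
  3x1 + 3x2 + s3 = 50
  4x1 + 3x2 + s4 = 61
  4x1 + 3x2 + s5 = 54
  x1, x2, s1, s2, s3, s4, s5 ≥ 0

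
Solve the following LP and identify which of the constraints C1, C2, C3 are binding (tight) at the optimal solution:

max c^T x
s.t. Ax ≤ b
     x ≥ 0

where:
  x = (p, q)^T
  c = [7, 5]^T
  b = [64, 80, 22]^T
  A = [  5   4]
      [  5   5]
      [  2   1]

At p = 8, q = 6, compute slack b - a·x for each constraint:
  C1: 64 − 64 = 0  (binding)
  C2: 80 − 70 = 10  (slack)
  C3: 22 − 22 = 0  (binding)

Optimal: p = 8, q = 6
Binding: C1, C3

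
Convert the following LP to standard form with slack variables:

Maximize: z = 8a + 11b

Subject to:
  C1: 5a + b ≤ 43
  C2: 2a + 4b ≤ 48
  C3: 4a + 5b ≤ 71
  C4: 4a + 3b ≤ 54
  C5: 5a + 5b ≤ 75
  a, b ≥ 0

max z = 8a + 11b

s.t.
  5a + b + s1 = 43
  2a + 4b + s2 = 48
  4a + 5b + s3 = 71
  4a + 3b + s4 = 54
  5a + 5b + s5 = 75
  a, b, s1, s2, s3, s4, s5 ≥ 0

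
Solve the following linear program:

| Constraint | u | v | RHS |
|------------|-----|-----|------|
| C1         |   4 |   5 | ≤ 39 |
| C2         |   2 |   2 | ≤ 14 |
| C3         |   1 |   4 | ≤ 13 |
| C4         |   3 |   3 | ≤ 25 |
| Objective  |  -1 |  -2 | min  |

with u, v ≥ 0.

Evaluate the objective at each vertex of the feasible region:
  z(0, 0) = 0
  z(7, 0) = -7
  z(5, 2) = -9  ←
  z(0, 3.25) = -6.5
The minimum is at u = 5, v = 2.

u = 5, v = 2, z = -9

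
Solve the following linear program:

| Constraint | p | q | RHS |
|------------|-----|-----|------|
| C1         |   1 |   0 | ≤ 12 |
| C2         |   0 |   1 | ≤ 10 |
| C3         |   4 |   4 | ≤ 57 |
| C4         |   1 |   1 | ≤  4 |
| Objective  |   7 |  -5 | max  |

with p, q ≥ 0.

Evaluate the objective at each vertex of the feasible region:
  z(0, 0) = 0
  z(4, 0) = 28  ←
  z(0, 4) = -20
The maximum is at p = 4, q = 0.

p = 4, q = 0, z = 28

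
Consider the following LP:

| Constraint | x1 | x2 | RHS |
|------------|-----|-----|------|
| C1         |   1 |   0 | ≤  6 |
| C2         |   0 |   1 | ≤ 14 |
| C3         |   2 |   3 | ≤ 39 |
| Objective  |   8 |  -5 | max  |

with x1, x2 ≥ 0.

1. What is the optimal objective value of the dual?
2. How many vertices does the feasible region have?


1. 48
2. 4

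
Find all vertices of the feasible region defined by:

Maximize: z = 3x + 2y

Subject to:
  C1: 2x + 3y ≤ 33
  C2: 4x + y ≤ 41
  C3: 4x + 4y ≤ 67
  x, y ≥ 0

(0, 0), (10.25, 0), (9, 5), (0, 11)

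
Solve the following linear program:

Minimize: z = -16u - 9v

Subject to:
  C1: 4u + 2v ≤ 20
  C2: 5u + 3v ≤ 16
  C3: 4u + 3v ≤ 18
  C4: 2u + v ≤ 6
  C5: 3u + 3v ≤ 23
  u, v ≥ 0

Evaluate the objective at each vertex of the feasible region:
  z(0, 0) = 0
  z(3, 0) = -48
  z(2, 2) = -50  ←
  z(0, 5.333) = -48
The minimum is at u = 2, v = 2.

u = 2, v = 2, z = -50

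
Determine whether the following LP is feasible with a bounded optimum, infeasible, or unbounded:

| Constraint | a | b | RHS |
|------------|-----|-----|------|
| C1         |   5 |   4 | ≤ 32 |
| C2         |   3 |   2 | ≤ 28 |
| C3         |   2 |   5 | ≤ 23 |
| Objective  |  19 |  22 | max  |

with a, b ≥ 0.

Feasible with a bounded optimal solution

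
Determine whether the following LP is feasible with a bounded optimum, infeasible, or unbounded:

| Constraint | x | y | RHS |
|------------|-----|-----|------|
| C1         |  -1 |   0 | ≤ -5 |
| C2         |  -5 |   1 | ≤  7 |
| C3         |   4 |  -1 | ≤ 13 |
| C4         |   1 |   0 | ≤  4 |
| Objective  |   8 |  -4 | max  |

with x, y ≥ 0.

Infeasible (no feasible solution exists)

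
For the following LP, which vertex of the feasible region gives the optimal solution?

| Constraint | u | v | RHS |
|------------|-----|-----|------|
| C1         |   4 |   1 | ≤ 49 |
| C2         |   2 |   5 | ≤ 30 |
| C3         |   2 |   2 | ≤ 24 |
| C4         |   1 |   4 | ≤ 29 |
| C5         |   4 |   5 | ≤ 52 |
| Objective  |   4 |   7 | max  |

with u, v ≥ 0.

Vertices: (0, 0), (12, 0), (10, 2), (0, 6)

Evaluate the objective at each vertex of the feasible region:
  z(0, 0) = 0
  z(12, 0) = 48
  z(10, 2) = 54  ←
  z(0, 6) = 42
The maximum is at u = 10, v = 2.

(10, 2)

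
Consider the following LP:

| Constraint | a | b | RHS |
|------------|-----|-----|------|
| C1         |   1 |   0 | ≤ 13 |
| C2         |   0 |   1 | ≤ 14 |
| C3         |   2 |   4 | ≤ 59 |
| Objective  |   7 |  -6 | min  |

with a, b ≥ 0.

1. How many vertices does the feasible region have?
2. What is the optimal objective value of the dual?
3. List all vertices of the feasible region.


1. 5
2. -84
3. (0, 0), (13, 0), (13, 8.25), (1.5, 14), (0, 14)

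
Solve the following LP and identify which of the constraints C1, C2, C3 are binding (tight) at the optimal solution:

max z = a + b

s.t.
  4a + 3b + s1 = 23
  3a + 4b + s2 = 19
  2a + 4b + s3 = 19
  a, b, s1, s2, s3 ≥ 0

At a = 5, b = 1, compute slack b - a·x for each constraint:
  C1: 23 − 23 = 0  (binding)
  C2: 19 − 19 = 0  (binding)
  C3: 19 − 14 = 5  (slack)

Optimal: a = 5, b = 1
Binding: C1, C2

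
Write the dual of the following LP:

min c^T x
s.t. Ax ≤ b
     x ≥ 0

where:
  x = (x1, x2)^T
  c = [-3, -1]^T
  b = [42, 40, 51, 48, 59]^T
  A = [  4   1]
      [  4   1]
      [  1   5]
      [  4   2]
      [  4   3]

Primal min cᵀx s.t. Ax ≤ b, x ≥ 0  →  Dual max −bᵀy s.t. Aᵀy ≥ −c, y ≥ 0.

Maximize: z = -42y1 - 40y2 - 51y3 - 48y4 - 59y5

Subject to:
  4y1 + 4y2 + y3 + 4y4 + 4y5 ≥ 3
  y1 + y2 + 5y3 + 2y4 + 3y5 ≥ 1
  y1, y2, y3, y4, y5 ≥ 0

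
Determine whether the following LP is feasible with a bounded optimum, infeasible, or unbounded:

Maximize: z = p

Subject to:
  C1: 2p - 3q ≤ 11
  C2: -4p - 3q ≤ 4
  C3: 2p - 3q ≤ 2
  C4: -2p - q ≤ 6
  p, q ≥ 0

Unbounded (objective can increase without bound)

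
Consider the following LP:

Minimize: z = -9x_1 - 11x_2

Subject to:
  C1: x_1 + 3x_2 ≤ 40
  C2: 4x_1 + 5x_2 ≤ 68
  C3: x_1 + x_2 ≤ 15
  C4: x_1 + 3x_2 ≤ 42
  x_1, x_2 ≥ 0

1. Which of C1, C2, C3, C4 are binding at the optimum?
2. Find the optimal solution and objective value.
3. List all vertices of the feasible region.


1. C2, C3
2. x_1 = 7, x_2 = 8, z = -151
3. (0, 0), (15, 0), (7, 8), (0.5714, 13.14), (0, 13.33)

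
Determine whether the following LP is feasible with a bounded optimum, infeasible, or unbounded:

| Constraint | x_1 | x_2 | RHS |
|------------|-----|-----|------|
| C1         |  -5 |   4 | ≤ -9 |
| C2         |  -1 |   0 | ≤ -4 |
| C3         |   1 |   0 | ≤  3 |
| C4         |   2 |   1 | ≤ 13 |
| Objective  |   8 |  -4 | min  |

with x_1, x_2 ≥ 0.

Infeasible (no feasible solution exists)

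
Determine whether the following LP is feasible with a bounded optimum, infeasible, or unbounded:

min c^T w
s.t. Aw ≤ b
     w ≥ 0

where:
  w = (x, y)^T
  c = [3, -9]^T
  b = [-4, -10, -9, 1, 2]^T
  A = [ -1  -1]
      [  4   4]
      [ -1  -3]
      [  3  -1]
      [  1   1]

Infeasible (no feasible solution exists)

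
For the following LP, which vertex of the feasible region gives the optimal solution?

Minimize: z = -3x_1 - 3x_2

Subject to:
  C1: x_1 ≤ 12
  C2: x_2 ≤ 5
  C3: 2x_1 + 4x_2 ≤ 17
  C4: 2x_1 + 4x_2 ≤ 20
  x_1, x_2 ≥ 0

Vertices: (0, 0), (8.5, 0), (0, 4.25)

Evaluate the objective at each vertex of the feasible region:
  z(0, 0) = 0
  z(8.5, 0) = -25.5  ←
  z(0, 4.25) = -12.75
The minimum is at x_1 = 8.5, x_2 = 0.

(8.5, 0)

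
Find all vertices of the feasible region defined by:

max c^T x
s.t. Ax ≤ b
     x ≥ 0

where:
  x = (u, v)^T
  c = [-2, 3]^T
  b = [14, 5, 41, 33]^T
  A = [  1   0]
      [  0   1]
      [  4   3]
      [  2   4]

(0, 0), (10.25, 0), (6.5, 5), (0, 5)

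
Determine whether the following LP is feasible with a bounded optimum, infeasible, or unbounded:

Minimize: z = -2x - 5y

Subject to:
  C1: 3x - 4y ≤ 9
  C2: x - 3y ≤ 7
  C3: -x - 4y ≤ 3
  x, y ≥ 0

Unbounded (objective can decrease without bound)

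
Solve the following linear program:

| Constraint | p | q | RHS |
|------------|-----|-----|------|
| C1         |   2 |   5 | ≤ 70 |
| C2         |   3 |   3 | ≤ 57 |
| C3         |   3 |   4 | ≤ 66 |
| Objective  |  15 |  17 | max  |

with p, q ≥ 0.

Evaluate the objective at each vertex of the feasible region:
  z(0, 0) = 0
  z(19, 0) = 285
  z(10, 9) = 303  ←
  z(7.143, 11.14) = 296.6
  z(0, 14) = 238
The maximum is at p = 10, q = 9.

p = 10, q = 9, z = 303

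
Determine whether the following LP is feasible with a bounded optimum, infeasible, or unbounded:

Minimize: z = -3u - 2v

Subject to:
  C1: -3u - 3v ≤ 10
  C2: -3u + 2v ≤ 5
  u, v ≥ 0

Unbounded (objective can decrease without bound)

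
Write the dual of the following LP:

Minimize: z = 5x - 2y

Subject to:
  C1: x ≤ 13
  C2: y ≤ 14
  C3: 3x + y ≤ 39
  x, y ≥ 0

Primal min cᵀx s.t. Ax ≤ b, x ≥ 0  →  Dual max −bᵀy s.t. Aᵀy ≥ −c, y ≥ 0.

Maximize: z = -13y1 - 14y2 - 39y3

Subject to:
  y1 + 3y3 ≥ -5
  y2 + y3 ≥ 2
  y1, y2, y3 ≥ 0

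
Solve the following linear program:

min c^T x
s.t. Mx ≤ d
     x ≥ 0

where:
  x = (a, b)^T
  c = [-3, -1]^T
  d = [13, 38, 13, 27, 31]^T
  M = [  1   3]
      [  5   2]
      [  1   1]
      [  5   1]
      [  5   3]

Evaluate the objective at each vertex of the feasible region:
  z(0, 0) = 0
  z(5.4, 0) = -16.2
  z(5, 2) = -17  ←
  z(4.5, 2.833) = -16.33
  z(0, 4.333) = -4.333
The minimum is at a = 5, b = 2.

a = 5, b = 2, z = -17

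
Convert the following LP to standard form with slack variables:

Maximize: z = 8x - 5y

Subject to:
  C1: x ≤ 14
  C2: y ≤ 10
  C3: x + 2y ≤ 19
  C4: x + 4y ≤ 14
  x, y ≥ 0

max z = 8x - 5y

s.t.
  x + s1 = 14
  y + s2 = 10
  x + 2y + s3 = 19
  x + 4y + s4 = 14
  x, y, s1, s2, s3, s4 ≥ 0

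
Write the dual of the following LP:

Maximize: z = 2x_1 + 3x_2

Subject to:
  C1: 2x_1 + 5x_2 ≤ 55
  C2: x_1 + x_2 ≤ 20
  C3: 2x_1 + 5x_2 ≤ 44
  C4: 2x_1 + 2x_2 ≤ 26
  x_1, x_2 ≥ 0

Primal max cᵀx s.t. Ax ≤ b, x ≥ 0  →  Dual min bᵀy s.t. Aᵀy ≥ c, y ≥ 0.

Minimize: z = 55y1 + 20y2 + 44y3 + 26y4

Subject to:
  2y1 + y2 + 2y3 + 2y4 ≥ 2
  5y1 + y2 + 5y3 + 2y4 ≥ 3
  y1, y2, y3, y4 ≥ 0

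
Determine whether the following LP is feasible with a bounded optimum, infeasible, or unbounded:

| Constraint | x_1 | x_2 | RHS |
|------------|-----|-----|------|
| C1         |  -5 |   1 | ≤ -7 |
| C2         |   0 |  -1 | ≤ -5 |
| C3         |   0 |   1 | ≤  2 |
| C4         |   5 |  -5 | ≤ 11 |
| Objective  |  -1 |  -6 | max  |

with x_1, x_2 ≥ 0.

Infeasible (no feasible solution exists)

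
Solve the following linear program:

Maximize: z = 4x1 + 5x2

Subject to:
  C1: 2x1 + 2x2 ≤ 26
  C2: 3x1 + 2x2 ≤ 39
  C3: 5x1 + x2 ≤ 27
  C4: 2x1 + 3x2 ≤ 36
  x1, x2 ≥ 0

Evaluate the objective at each vertex of the feasible region:
  z(0, 0) = 0
  z(5.4, 0) = 21.6
  z(3.5, 9.5) = 61.5
  z(3, 10) = 62  ←
  z(0, 12) = 60
The maximum is at x1 = 3, x2 = 10.

x1 = 3, x2 = 10, z = 62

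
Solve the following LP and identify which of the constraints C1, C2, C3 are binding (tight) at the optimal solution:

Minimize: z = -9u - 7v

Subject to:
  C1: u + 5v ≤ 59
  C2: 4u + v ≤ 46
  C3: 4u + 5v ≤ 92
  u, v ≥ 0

At u = 9, v = 10, compute slack b - a·x for each constraint:
  C1: 59 − 59 = 0  (binding)
  C2: 46 − 46 = 0  (binding)
  C3: 92 − 86 = 6  (slack)

Optimal: u = 9, v = 10
Binding: C1, C2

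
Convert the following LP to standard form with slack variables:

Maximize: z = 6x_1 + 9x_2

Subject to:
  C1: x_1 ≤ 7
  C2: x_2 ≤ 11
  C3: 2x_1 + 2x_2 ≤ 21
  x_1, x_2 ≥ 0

max z = 6x_1 + 9x_2

s.t.
  x_1 + s1 = 7
  x_2 + s2 = 11
  2x_1 + 2x_2 + s3 = 21
  x_1, x_2, s1, s2, s3 ≥ 0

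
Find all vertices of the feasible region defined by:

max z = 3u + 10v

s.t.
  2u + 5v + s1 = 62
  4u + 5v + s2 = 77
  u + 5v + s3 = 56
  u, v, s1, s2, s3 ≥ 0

(0, 0), (19.25, 0), (7.5, 9.4), (6, 10), (0, 11.2)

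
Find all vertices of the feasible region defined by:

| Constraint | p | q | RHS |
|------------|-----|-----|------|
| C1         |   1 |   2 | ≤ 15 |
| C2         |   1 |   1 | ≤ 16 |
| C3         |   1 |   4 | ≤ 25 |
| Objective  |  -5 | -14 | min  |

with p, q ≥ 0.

(0, 0), (15, 0), (5, 5), (0, 6.25)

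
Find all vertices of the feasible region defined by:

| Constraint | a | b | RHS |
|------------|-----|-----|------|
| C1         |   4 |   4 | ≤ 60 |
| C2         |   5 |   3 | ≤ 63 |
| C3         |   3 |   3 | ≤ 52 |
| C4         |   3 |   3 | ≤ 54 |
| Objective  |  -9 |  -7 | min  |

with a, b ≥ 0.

(0, 0), (12.6, 0), (9, 6), (0, 15)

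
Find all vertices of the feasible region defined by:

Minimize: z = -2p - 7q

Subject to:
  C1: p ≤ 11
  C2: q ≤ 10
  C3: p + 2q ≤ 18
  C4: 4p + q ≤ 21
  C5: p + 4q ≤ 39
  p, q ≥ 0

(0, 0), (5.25, 0), (3.429, 7.286), (0, 9)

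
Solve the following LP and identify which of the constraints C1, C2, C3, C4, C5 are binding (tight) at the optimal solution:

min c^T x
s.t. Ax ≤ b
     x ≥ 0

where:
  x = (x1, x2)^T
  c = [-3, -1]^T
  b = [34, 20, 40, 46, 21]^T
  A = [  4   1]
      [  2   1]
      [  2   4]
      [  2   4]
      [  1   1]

At x1 = 7, x2 = 6, compute slack b - a·x for each constraint:
  C1: 34 − 34 = 0  (binding)
  C2: 20 − 20 = 0  (binding)
  C3: 40 − 38 = 2  (slack)
  C4: 46 − 38 = 8  (slack)
  C5: 21 − 13 = 8  (slack)

Optimal: x1 = 7, x2 = 6
Binding: C1, C2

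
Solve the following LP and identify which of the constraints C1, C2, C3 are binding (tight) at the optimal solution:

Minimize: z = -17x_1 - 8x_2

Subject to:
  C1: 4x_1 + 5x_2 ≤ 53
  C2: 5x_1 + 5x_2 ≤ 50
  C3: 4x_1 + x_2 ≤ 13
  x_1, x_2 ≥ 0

At x_1 = 1, x_2 = 9, compute slack b - a·x for each constraint:
  C1: 53 − 49 = 4  (slack)
  C2: 50 − 50 = 0  (binding)
  C3: 13 − 13 = 0  (binding)

Optimal: x_1 = 1, x_2 = 9
Binding: C2, C3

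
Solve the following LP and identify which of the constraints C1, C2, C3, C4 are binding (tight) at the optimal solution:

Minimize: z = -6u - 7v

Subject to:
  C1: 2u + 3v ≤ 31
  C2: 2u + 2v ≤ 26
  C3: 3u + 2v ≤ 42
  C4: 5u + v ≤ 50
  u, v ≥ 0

At u = 8, v = 5, compute slack b - a·x for each constraint:
  C1: 31 − 31 = 0  (binding)
  C2: 26 − 26 = 0  (binding)
  C3: 42 − 34 = 8  (slack)
  C4: 50 − 45 = 5  (slack)

Optimal: u = 8, v = 5
Binding: C1, C2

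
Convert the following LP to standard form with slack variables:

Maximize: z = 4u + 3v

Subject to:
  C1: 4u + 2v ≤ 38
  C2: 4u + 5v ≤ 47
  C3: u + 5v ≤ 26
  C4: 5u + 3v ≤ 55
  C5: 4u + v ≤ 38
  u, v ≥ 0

max z = 4u + 3v

s.t.
  4u + 2v + s1 = 38
  4u + 5v + s2 = 47
  u + 5v + s3 = 26
  5u + 3v + s4 = 55
  4u + v + s5 = 38
  u, v, s1, s2, s3, s4, s5 ≥ 0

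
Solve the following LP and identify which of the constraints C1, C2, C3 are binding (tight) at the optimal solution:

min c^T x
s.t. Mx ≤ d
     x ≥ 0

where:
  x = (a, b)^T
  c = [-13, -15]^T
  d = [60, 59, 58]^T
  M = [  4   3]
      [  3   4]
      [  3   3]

At a = 9, b = 8, compute slack b - a·x for each constraint:
  C1: 60 − 60 = 0  (binding)
  C2: 59 − 59 = 0  (binding)
  C3: 58 − 51 = 7  (slack)

Optimal: a = 9, b = 8
Binding: C1, C2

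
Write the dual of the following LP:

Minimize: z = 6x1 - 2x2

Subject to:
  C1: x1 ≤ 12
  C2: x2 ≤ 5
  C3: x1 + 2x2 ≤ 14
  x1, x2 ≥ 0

Primal min cᵀx s.t. Ax ≤ b, x ≥ 0  →  Dual max −bᵀy s.t. Aᵀy ≥ −c, y ≥ 0.

Maximize: z = -12y1 - 5y2 - 14y3

Subject to:
  y1 + y3 ≥ -6
  y2 + 2y3 ≥ 2
  y1, y2, y3 ≥ 0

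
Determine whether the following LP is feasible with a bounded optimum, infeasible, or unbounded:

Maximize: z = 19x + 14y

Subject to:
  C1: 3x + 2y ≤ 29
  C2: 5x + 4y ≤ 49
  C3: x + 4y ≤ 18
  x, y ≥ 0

Feasible with a bounded optimal solution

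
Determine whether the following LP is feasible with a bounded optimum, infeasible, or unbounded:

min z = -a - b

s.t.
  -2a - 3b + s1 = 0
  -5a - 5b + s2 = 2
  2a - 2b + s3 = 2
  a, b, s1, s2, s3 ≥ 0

Unbounded (objective can decrease without bound)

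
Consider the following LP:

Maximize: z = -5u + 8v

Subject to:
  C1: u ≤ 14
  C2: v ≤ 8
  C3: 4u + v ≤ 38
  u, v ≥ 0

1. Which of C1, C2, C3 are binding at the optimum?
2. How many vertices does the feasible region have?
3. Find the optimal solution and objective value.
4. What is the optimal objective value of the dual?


1. C2
2. 4
3. u = 0, v = 8, z = 64
4. 64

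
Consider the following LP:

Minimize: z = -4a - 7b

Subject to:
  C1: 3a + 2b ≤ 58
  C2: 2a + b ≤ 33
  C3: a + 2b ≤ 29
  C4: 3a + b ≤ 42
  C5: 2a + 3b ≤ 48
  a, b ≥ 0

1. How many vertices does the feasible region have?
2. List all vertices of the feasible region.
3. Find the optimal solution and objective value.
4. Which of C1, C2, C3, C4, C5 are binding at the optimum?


1. 5
2. (0, 0), (14, 0), (11.14, 8.571), (9, 10), (0, 14.5)
3. a = 9, b = 10, z = -106
4. C3, C5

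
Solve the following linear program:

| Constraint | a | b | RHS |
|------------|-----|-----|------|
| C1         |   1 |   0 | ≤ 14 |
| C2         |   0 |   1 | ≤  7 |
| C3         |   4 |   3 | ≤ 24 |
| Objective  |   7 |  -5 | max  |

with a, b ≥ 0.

Evaluate the objective at each vertex of the feasible region:
  z(0, 0) = 0
  z(6, 0) = 42  ←
  z(0.75, 7) = -29.75
  z(0, 7) = -35
The maximum is at a = 6, b = 0.

a = 6, b = 0, z = 42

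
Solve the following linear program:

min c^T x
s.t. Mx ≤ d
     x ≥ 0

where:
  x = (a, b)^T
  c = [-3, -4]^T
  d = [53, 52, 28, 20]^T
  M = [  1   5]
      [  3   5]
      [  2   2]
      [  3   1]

Evaluate the objective at each vertex of the feasible region:
  z(0, 0) = 0
  z(6.667, 0) = -20
  z(4, 8) = -44  ←
  z(0, 10.4) = -41.6
The minimum is at a = 4, b = 8.

a = 4, b = 8, z = -44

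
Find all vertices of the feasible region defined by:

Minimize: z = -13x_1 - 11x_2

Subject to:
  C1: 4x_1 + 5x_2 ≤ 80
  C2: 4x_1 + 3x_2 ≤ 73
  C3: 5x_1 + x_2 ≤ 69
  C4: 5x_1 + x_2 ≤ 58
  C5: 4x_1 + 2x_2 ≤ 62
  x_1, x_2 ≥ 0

(0, 0), (11.6, 0), (10, 8), (0, 16)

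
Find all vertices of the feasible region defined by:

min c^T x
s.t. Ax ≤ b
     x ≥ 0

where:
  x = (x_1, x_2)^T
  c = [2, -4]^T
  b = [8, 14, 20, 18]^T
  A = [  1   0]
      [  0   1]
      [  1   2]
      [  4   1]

(0, 0), (4.5, 0), (2.286, 8.857), (0, 10)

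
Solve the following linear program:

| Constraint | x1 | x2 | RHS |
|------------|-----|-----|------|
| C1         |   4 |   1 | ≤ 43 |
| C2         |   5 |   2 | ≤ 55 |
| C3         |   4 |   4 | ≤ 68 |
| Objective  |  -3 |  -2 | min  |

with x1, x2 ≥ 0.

Evaluate the objective at each vertex of the feasible region:
  z(0, 0) = 0
  z(10.75, 0) = -32.25
  z(10.33, 1.667) = -34.33
  z(7, 10) = -41  ←
  z(0, 17) = -34
The minimum is at x1 = 7, x2 = 10.

x1 = 7, x2 = 10, z = -41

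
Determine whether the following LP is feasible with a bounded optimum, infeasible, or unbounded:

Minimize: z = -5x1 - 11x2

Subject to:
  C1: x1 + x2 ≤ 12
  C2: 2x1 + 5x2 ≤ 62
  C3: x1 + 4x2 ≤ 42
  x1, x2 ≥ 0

Feasible with a bounded optimal solution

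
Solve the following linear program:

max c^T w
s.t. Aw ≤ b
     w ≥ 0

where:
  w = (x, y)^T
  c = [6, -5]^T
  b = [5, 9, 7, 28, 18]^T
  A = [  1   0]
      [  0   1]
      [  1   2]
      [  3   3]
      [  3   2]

Evaluate the objective at each vertex of the feasible region:
  z(0, 0) = 0
  z(5, 0) = 30  ←
  z(5, 1) = 25
  z(0, 3.5) = -17.5
The maximum is at x = 5, y = 0.

x = 5, y = 0, z = 30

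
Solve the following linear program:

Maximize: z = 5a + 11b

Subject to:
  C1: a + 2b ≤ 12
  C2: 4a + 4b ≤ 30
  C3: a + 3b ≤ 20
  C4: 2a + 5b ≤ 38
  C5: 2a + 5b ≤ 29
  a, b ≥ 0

Evaluate the objective at each vertex of the feasible region:
  z(0, 0) = 0
  z(7.5, 0) = 37.5
  z(3, 4.5) = 64.5
  z(2, 5) = 65  ←
  z(0, 5.8) = 63.8
The maximum is at a = 2, b = 5.

a = 2, b = 5, z = 65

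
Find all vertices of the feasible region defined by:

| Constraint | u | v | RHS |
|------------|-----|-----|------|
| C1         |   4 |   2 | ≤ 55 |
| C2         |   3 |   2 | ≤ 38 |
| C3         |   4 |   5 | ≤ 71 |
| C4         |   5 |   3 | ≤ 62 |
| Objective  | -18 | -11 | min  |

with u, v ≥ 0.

(0, 0), (12.4, 0), (10, 4), (6.857, 8.714), (0, 14.2)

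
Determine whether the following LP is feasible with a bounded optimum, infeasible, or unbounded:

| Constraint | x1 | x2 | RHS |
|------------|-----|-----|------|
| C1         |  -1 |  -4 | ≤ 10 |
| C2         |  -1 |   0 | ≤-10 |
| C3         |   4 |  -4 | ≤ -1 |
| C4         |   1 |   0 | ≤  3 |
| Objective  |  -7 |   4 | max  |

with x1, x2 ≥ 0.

Infeasible (no feasible solution exists)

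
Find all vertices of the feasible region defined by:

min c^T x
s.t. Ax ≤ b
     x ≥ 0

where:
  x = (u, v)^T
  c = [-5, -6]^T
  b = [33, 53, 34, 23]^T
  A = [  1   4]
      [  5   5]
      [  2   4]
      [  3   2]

(0, 0), (7.667, 0), (3, 7), (1, 8), (0, 8.25)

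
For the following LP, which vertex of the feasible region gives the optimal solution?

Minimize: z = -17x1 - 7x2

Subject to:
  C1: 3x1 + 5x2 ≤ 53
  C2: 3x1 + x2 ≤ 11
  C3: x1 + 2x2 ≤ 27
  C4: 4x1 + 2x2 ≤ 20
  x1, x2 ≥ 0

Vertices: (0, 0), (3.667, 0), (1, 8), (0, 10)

Evaluate the objective at each vertex of the feasible region:
  z(0, 0) = 0
  z(3.667, 0) = -62.33
  z(1, 8) = -73  ←
  z(0, 10) = -70
The minimum is at x1 = 1, x2 = 8.

(1, 8)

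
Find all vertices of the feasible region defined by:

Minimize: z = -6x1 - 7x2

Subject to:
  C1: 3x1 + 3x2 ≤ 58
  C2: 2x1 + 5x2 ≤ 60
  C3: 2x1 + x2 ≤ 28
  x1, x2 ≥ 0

(0, 0), (14, 0), (10, 8), (0, 12)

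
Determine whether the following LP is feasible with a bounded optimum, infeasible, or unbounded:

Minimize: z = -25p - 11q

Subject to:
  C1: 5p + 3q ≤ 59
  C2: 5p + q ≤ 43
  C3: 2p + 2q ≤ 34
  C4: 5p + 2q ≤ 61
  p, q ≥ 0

Feasible with a bounded optimal solution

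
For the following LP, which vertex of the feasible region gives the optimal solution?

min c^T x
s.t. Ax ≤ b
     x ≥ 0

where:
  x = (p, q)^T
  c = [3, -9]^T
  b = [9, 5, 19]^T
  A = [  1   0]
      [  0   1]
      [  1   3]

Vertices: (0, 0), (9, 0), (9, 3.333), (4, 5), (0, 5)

Evaluate the objective at each vertex of the feasible region:
  z(0, 0) = 0
  z(9, 0) = 27
  z(9, 3.333) = -3
  z(4, 5) = -33
  z(0, 5) = -45  ←
The minimum is at p = 0, q = 5.

(0, 5)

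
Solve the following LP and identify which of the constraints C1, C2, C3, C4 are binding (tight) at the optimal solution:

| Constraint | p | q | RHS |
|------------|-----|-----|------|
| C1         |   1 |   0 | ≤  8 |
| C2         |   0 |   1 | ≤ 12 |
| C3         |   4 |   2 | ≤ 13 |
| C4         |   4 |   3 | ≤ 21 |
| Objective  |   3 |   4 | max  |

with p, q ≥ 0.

At p = 0, q = 6.5, compute slack b - a·x for each constraint:
  C1: 8 − 0 = 8  (slack)
  C2: 12 − 6.5 = 5.5  (slack)
  C3: 13 − 13 = 0  (binding)
  C4: 21 − 19.5 = 1.5  (slack)

Optimal: p = 0, q = 6.5
Binding: C3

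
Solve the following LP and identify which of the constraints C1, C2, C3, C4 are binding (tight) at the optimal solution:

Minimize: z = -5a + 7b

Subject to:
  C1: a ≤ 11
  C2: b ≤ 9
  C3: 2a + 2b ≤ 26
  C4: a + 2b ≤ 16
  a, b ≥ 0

At a = 11, b = 0, compute slack b - a·x for each constraint:
  C1: 11 − 11 = 0  (binding)
  C2: 9 − 0 = 9  (slack)
  C3: 26 − 22 = 4  (slack)
  C4: 16 − 11 = 5  (slack)

Optimal: a = 11, b = 0
Binding: C1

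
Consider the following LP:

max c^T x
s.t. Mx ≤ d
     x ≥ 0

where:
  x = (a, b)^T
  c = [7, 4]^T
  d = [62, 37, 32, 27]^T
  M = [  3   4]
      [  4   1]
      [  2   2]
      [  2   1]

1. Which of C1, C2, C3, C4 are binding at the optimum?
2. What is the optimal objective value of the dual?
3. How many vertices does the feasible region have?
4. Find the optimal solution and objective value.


1. C2, C3
2. 85
3. 5
4. a = 7, b = 9, z = 85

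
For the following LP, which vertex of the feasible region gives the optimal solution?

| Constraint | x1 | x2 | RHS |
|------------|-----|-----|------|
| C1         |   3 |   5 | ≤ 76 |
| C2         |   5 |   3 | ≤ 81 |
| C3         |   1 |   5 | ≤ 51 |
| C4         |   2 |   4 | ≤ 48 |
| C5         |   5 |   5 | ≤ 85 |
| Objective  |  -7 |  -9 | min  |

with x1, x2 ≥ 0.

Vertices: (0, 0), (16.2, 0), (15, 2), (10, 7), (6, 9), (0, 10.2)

Evaluate the objective at each vertex of the feasible region:
  z(0, 0) = 0
  z(16.2, 0) = -113.4
  z(15, 2) = -123
  z(10, 7) = -133  ←
  z(6, 9) = -123
  z(0, 10.2) = -91.8
The minimum is at x1 = 10, x2 = 7.

(10, 7)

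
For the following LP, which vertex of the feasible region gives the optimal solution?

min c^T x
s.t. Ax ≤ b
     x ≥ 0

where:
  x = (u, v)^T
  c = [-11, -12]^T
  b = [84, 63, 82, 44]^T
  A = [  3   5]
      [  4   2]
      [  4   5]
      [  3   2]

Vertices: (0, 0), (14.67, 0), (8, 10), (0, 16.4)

Evaluate the objective at each vertex of the feasible region:
  z(0, 0) = 0
  z(14.67, 0) = -161.3
  z(8, 10) = -208  ←
  z(0, 16.4) = -196.8
The minimum is at u = 8, v = 10.

(8, 10)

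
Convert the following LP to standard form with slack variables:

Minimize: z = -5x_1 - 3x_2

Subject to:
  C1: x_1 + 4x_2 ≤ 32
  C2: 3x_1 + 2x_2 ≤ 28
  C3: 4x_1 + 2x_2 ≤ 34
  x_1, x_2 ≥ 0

min z = -5x_1 - 3x_2

s.t.
  x_1 + 4x_2 + s1 = 32
  3x_1 + 2x_2 + s2 = 28
  4x_1 + 2x_2 + s3 = 34
  x_1, x_2, s1, s2, s3 ≥ 0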